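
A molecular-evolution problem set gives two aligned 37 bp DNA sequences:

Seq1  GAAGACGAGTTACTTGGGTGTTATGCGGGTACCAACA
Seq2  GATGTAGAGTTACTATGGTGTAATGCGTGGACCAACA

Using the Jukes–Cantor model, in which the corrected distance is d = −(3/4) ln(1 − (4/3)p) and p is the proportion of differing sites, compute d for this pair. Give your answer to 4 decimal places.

The sequences differ at positions 3 (A/T), 5 (A/T), 6 (C/A), 15 (T/A), 16 (G/T), 22 (T/A), 28 (G/T), 30 (T/G).
p = 8/37 = 0.216216.
d = −0.75 · ln(1 − (4/3)·0.216216) = −0.75 · ln(0.711712) = −0.75 · (-0.340082) = 0.2551.

0.2551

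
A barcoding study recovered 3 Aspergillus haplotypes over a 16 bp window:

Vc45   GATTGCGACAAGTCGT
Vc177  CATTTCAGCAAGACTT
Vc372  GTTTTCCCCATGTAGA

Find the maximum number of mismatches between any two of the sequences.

9

Pairwise Hamming distances:
  Vc45 vs Vc177: 6
  Vc45 vs Vc372: 7
  Vc177 vs Vc372: 9
The largest is 9, between Vc177 and Vc372.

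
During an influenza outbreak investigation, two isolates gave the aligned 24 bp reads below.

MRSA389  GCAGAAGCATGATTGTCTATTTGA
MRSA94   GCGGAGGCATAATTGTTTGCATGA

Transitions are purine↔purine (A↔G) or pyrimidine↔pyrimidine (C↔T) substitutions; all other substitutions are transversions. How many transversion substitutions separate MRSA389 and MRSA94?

1

Mismatches occur at site 3 (A/G, transition), site 6 (A/G, transition), site 11 (G/A, transition), site 17 (C/T, transition), site 19 (A/G, transition), site 20 (T/C, transition), site 21 (T/A, transversion).
Of the 7 differences, 6 transitions and 1 transversion, so the answer is 1.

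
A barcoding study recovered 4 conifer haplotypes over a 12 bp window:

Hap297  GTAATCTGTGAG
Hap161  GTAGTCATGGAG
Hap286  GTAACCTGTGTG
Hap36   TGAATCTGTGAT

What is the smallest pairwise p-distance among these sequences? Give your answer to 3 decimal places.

0.167

Pairwise Hamming distances:
  Hap297 vs Hap161: 4
  Hap297 vs Hap286: 2
  Hap297 vs Hap36: 3
  Hap161 vs Hap286: 6
  Hap161 vs Hap36: 7
  Hap286 vs Hap36: 5
The smallest is 2 mismatches, between Hap297 and Hap286; p = 2/12 = 0.167.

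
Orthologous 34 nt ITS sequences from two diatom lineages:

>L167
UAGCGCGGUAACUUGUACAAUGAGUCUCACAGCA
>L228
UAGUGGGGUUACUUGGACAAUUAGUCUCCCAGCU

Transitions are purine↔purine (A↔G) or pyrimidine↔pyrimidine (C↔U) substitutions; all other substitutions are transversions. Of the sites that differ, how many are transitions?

Differing sites — 4:C/U (Ti); 6:C/G (Tv); 10:A/U (Tv); 16:U/G (Tv); 22:G/U (Tv); 29:A/C (Tv); 34:A/U (Tv).
Of the 7 differences, 1 transition and 6 transversions, so the answer is 1.

1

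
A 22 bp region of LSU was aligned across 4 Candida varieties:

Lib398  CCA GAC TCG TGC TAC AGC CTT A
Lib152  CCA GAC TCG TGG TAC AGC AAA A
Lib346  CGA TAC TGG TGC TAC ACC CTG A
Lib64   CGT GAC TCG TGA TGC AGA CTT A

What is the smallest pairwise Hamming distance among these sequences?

Pairwise Hamming distances:
  Lib398 vs Lib152: 4
  Lib398 vs Lib346: 5
  Lib398 vs Lib64: 5
  Lib152 vs Lib346: 8
  Lib152 vs Lib64: 8
  Lib346 vs Lib64: 8
The smallest is 4, between Lib398 and Lib152.

4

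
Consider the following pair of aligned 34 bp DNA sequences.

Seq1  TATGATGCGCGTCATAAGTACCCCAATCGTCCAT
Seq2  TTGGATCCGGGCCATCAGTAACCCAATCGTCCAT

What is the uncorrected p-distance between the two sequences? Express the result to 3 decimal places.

Differing sites — 2:A/T; 3:T/G; 7:G/C; 10:C/G; 12:T/C; 16:A/C; 21:C/A.
There are 7 differences over 34 sites, so p = 7/34 = 0.206.

0.206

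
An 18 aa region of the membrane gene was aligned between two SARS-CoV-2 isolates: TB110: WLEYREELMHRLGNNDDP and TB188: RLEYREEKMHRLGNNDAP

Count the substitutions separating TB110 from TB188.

Differing sites — 1:W/R; 8:L/K; 17:D/A.
That gives 3 mismatches out of 18 aligned sites, so the Hamming distance is 3.

3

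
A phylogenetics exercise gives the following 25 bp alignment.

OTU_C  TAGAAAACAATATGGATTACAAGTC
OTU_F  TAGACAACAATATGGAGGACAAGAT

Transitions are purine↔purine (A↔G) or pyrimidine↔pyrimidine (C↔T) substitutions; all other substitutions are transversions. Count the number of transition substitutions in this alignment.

1

The sequences differ at positions 5 (A/C, transversion), 17 (T/G, transversion), 18 (T/G, transversion), 24 (T/A, transversion), 25 (C/T, transition).
Of the 5 differences, 1 transition and 4 transversions, so the answer is 1.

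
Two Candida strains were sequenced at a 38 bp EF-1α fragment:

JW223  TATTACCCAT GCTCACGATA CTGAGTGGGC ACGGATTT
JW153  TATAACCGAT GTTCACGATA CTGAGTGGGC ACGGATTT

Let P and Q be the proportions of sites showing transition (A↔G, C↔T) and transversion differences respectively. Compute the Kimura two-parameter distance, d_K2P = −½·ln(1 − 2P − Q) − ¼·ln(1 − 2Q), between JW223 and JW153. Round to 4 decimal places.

0.0834

The sequences differ at positions 4 (T/A, transversion), 8 (C/G, transversion), 12 (C/T, transition).
Of the 3 differences, 1 transition and 2 transversions over 38 sites: P = 1/38 = 0.026316, Q = 2/38 = 0.052632.
d = −0.5·ln(0.894736) − 0.25·ln(0.894736) = −0.5·(-0.111227) − 0.25·(-0.111227) = 0.0834.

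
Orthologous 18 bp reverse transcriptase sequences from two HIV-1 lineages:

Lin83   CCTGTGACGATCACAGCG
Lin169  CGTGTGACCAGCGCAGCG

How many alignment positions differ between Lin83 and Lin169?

Mismatches occur at site 2 (C/G), site 9 (G/C), site 11 (T/G), site 13 (A/G).
That gives 4 mismatches out of 18 aligned sites, so the Hamming distance is 4.

4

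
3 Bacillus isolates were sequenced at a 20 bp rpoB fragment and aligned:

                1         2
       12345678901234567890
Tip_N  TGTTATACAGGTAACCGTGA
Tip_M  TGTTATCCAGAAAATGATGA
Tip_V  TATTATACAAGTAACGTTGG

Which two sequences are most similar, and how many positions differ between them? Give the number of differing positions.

5

Pairwise Hamming distances:
  Tip_N vs Tip_M: 6
  Tip_N vs Tip_V: 5
  Tip_M vs Tip_V: 8
The smallest is 5, between Tip_N and Tip_V.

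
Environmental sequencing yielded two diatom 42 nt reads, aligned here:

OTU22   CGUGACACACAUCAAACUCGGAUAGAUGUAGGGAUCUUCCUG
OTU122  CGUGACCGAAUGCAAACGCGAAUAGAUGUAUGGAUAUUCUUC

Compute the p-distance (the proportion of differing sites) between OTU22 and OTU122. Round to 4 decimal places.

0.2619

Differing sites — 7:A/C; 8:C/G; 10:C/A; 11:A/U; 12:U/G; 18:U/G; 21:G/A; 31:G/U; 36:C/A; 40:C/U; 42:G/C.
There are 11 differences over 42 sites, so p = 11/42 = 0.2619.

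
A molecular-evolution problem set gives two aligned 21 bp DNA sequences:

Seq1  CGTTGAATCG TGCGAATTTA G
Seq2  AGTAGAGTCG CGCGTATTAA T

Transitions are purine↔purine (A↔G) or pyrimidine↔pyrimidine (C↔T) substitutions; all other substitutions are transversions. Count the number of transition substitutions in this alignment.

Differing sites — 1:C/A (Tv); 4:T/A (Tv); 7:A/G (Ti); 11:T/C (Ti); 15:A/T (Tv); 19:T/A (Tv); 21:G/T (Tv).
Of the 7 differences, 2 transitions and 5 transversions, so the answer is 2.

2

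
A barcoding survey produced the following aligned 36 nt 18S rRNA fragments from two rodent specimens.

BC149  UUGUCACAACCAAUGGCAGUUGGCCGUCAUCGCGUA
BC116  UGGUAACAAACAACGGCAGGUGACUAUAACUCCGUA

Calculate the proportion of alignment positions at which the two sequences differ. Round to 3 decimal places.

0.333

Mismatches occur at site 2 (U→G), site 5 (C→A), site 10 (C→A), site 14 (U→C), site 20 (U→G), site 23 (G→A), site 25 (C→U), site 26 (G→A), site 28 (C→A), site 30 (U→C), site 31 (C→U), site 32 (G→C).
There are 12 differences over 36 sites, so p = 12/36 = 0.333.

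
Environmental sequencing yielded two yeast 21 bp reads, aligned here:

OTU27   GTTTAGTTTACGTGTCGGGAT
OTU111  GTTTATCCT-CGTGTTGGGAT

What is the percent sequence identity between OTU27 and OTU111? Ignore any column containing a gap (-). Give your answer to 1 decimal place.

Excluding the 1 gap column leaves 20 comparable sites.
The sequences differ at positions 6 (G/T), 7 (T/C), 8 (T/C), 16 (C/T).
16 of the 20 comparable sites match, so the percent identity is 16/20 × 100 = 80.0%.

80.0%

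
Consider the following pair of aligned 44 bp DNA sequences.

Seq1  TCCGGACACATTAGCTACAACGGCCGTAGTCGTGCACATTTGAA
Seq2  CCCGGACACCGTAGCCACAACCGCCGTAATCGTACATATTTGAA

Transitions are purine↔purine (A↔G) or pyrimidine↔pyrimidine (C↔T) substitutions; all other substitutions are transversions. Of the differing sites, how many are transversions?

Mismatches occur at site 1 (T/C, transition), site 10 (A/C, transversion), site 11 (T/G, transversion), site 16 (T/C, transition), site 22 (G/C, transversion), site 29 (G/A, transition), site 34 (G/A, transition), site 37 (C/T, transition).
Of the 8 differences, 5 transitions and 3 transversions, so the answer is 3.

3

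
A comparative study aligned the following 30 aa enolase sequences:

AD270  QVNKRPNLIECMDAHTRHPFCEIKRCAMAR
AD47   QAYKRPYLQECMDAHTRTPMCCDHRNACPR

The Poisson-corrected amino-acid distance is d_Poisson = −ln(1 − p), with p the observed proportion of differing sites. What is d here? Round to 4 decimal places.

Mismatches occur at site 2 (V/A), site 3 (N/Y), site 7 (N/Y), site 9 (I/Q), site 18 (H/T), site 20 (F/M), site 22 (E/C), site 23 (I/D), site 24 (K/H), site 26 (C/N), site 28 (M/C), site 29 (A/P).
p = 12/30 = 0.400000.
d = −ln(1 − 0.400000) = −ln(0.600000) = 0.5108.

0.5108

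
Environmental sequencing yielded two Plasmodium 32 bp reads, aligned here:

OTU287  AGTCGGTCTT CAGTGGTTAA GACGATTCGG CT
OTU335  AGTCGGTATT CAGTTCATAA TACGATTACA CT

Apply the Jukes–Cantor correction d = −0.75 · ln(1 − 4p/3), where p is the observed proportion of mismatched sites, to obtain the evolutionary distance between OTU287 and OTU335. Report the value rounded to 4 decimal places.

0.3041

Mismatches occur at site 8 (C→A), site 15 (G→T), site 16 (G→C), site 17 (T→A), site 21 (G→T), site 28 (C→A), site 29 (G→C), site 30 (G→A).
p = 8/32 = 0.250000.
d = −0.75 · ln(1 − (4/3)·0.250000) = −0.75 · ln(0.666667) = −0.75 · (-0.405465) = 0.3041.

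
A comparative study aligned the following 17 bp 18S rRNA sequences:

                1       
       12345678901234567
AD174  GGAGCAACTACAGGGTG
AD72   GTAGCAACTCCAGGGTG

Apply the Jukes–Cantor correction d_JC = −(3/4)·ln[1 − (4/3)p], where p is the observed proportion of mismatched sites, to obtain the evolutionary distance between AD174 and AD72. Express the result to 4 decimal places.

0.1280

Differing sites — 2:G/T; 10:A/C.
p = 2/17 = 0.117647.
d = −0.75 · ln(1 − (4/3)·0.117647) = −0.75 · ln(0.843137) = −0.75 · (-0.170626) = 0.1280.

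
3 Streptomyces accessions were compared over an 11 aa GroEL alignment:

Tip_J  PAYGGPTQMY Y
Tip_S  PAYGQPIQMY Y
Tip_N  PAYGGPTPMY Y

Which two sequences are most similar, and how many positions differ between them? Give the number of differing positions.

1

Pairwise Hamming distances:
  Tip_J vs Tip_S: 2
  Tip_J vs Tip_N: 1
  Tip_S vs Tip_N: 3
The smallest is 1, between Tip_J and Tip_N.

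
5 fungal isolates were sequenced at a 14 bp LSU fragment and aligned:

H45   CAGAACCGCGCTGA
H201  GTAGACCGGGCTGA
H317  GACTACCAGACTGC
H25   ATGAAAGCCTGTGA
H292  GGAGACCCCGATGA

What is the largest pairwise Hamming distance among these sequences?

Pairwise Hamming distances:
  H45 vs H201: 5
  H45 vs H317: 7
  H45 vs H25: 7
  H45 vs H292: 6
  H201 vs H317: 6
  H201 vs H25: 9
  H201 vs H292: 4
  H317 vs H25: 11
  H317 vs H292: 8
  H25 vs H292: 8
The largest is 11, between H317 and H25.

11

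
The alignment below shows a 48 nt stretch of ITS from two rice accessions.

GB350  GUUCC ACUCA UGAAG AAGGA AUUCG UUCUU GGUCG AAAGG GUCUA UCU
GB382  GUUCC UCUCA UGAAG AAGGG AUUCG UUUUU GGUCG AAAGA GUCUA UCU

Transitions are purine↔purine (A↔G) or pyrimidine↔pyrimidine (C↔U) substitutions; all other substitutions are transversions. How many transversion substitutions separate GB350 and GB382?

Differing sites — 6:A/U (Tv); 20:A/G (Ti); 28:C/U (Ti); 40:G/A (Ti).
Of the 4 differences, 3 transitions and 1 transversion, so the answer is 1.

1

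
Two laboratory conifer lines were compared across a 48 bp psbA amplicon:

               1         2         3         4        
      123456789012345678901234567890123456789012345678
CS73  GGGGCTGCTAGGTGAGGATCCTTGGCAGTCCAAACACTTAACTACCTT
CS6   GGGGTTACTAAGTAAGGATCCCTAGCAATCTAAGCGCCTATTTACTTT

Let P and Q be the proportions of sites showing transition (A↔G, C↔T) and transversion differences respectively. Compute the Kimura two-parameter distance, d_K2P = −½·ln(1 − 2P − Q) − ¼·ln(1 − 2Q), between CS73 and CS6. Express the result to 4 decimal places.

Mismatches occur at site 5 (C/T, transition), site 7 (G/A, transition), site 11 (G/A, transition), site 14 (G/A, transition), site 22 (T/C, transition), site 24 (G/A, transition), site 28 (G/A, transition), site 31 (C/T, transition), site 34 (A/G, transition), site 36 (A/G, transition), site 38 (T/C, transition), site 41 (A/T, transversion), site 42 (C/T, transition), site 46 (C/T, transition).
Of the 14 differences, 13 transitions and 1 transversion over 48 sites: P = 13/48 = 0.270833, Q = 1/48 = 0.020833.
d = −0.5·ln(0.437501) − 0.25·ln(0.958334) = −0.5·(-0.826676) − 0.25·(-0.042559) = 0.4240.

0.4240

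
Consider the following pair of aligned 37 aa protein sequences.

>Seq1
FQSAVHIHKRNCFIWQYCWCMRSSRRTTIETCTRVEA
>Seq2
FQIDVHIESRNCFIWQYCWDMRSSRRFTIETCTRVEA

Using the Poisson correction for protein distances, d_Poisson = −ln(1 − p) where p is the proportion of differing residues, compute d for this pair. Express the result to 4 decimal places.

0.1769

Mismatches occur at site 3 (S/I), site 4 (A/D), site 8 (H/E), site 9 (K/S), site 20 (C/D), site 27 (T/F).
p = 6/37 = 0.162162.
d = −ln(1 − 0.162162) = −ln(0.837838) = 0.1769.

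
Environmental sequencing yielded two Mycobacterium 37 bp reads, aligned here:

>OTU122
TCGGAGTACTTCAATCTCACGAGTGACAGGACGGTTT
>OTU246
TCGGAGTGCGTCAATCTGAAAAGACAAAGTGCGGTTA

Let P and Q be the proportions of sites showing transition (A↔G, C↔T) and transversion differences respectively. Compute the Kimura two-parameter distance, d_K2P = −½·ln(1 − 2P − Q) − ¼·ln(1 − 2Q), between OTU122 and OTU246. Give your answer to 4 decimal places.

Differing sites — 8:A/G (Ti); 10:T/G (Tv); 18:C/G (Tv); 20:C/A (Tv); 21:G/A (Ti); 24:T/A (Tv); 25:G/C (Tv); 27:C/A (Tv); 30:G/T (Tv); 31:A/G (Ti); 37:T/A (Tv).
Of the 11 differences, 3 transitions and 8 transversions over 37 sites: P = 3/37 = 0.081081, Q = 8/37 = 0.216216.
d = −0.5·ln(0.621622) − 0.25·ln(0.567568) = −0.5·(-0.475423) − 0.25·(-0.566395) = 0.3793.

0.3793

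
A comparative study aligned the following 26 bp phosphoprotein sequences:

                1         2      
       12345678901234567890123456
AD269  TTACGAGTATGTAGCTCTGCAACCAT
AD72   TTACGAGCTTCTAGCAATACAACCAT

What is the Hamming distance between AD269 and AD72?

6

The sequences differ at positions 8 (T/C), 9 (A/T), 11 (G/C), 16 (T/A), 17 (C/A), 19 (G/A).
That gives 6 mismatches out of 26 aligned sites, so the Hamming distance is 6.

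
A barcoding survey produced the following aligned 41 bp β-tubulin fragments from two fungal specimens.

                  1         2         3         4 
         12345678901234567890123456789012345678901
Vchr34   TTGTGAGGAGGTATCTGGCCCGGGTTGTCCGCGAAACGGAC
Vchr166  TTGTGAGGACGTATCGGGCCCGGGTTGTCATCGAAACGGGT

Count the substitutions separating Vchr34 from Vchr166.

6

The sequences differ at positions 10 (G/C), 16 (T/G), 30 (C/A), 31 (G/T), 40 (A/G), 41 (C/T).
That gives 6 mismatches out of 41 aligned sites, so the Hamming distance is 6.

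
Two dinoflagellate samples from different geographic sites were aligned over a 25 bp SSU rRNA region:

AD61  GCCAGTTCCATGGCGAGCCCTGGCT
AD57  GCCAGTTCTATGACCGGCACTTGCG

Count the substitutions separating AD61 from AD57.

7

The sequences differ at positions 9 (C/T), 13 (G/A), 15 (G/C), 16 (A/G), 19 (C/A), 22 (G/T), 25 (T/G).
That gives 7 mismatches out of 25 aligned sites, so the Hamming distance is 7.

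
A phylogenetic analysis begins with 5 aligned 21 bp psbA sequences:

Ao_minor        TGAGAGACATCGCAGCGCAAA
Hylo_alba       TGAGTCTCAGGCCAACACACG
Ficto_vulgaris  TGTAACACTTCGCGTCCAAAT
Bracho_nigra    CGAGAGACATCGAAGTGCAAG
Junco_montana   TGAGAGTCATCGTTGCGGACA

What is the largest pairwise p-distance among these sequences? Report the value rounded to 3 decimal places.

Pairwise Hamming distances:
  Ao_minor vs Hylo_alba: 10
  Ao_minor vs Ficto_vulgaris: 9
  Ao_minor vs Bracho_nigra: 4
  Ao_minor vs Junco_montana: 5
  Hylo_alba vs Ficto_vulgaris: 14
  Hylo_alba vs Bracho_nigra: 12
  Hylo_alba vs Junco_montana: 11
  Ficto_vulgaris vs Bracho_nigra: 12
  Ficto_vulgaris vs Junco_montana: 12
  Bracho_nigra vs Junco_montana: 8
The largest is 14 mismatches, between Hylo_alba and Ficto_vulgaris; p = 14/21 = 0.667.

0.667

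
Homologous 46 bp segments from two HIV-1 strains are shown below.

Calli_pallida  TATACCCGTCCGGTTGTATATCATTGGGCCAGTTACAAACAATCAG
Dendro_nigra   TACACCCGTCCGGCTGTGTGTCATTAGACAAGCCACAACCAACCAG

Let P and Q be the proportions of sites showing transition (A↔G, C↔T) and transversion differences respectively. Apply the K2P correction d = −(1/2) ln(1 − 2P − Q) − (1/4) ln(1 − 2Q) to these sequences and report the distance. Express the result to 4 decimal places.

0.3080

Differing sites — 3:T/C (Ti); 14:T/C (Ti); 18:A/G (Ti); 20:A/G (Ti); 26:G/A (Ti); 28:G/A (Ti); 30:C/A (Tv); 33:T/C (Ti); 34:T/C (Ti); 39:A/C (Tv); 43:T/C (Ti).
Of the 11 differences, 9 transitions and 2 transversions over 46 sites: P = 9/46 = 0.195652, Q = 2/46 = 0.043478.
d = −0.5·ln(0.565218) − 0.25·ln(0.913044) = −0.5·(-0.570544) − 0.25·(-0.090971) = 0.3080.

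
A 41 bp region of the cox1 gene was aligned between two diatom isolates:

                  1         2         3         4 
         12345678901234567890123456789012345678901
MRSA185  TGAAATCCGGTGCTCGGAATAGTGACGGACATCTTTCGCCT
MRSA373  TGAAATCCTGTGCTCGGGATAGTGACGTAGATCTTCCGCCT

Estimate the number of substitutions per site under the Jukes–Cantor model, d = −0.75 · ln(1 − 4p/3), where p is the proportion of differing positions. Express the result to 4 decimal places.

0.1331

Mismatches occur at site 9 (G→T), site 18 (A→G), site 28 (G→T), site 30 (C→G), site 36 (T→C).
p = 5/41 = 0.121951.
d = −0.75 · ln(1 − (4/3)·0.121951) = −0.75 · ln(0.837399) = −0.75 · (-0.177455) = 0.1331.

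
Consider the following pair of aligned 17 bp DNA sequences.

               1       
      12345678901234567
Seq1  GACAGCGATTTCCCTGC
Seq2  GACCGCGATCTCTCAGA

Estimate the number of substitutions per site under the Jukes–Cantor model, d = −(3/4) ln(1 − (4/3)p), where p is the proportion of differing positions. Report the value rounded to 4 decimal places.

0.3734

Mismatches occur at site 4 (A/C), site 10 (T/C), site 13 (C/T), site 15 (T/A), site 17 (C/A).
p = 5/17 = 0.294118.
d = −0.75 · ln(1 − (4/3)·0.294118) = −0.75 · ln(0.607843) = −0.75 · (-0.497839) = 0.3734.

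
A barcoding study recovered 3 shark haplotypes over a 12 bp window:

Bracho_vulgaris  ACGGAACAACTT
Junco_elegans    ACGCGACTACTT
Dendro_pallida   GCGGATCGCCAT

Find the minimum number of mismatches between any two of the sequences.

3

Pairwise Hamming distances:
  Bracho_vulgaris vs Junco_elegans: 3
  Bracho_vulgaris vs Dendro_pallida: 5
  Junco_elegans vs Dendro_pallida: 7
The smallest is 3, between Bracho_vulgaris and Junco_elegans.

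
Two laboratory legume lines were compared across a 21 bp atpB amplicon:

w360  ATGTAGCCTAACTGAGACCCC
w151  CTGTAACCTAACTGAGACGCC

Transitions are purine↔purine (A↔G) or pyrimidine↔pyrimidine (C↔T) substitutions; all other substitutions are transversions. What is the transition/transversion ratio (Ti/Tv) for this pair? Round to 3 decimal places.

0.500

Differing sites — 1:A/C (Tv); 6:G/A (Ti); 19:C/G (Tv).
Of the 3 differences, 1 transition and 2 transversions, so Ti/Tv = 1/2 = 0.500.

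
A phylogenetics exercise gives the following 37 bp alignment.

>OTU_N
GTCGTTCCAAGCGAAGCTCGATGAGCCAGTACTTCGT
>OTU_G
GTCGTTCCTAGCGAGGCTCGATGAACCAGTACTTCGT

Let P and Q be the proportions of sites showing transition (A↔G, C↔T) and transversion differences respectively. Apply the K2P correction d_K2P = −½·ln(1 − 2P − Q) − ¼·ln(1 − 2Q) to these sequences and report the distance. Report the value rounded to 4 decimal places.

Mismatches occur at site 9 (A↔T, transversion), site 15 (A↔G, transition), site 25 (G↔A, transition).
Of the 3 differences, 2 transitions and 1 transversion over 37 sites: P = 2/37 = 0.054054, Q = 1/37 = 0.027027.
d = −0.5·ln(0.864865) − 0.25·ln(0.945946) = −0.5·(-0.145182) − 0.25·(-0.055570) = 0.0865.

0.0865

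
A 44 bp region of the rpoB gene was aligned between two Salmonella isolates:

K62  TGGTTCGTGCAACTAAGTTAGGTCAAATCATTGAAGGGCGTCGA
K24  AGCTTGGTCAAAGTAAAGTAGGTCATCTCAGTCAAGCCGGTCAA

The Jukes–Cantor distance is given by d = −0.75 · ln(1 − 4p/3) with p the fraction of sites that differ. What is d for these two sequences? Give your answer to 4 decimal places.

The sequences differ at positions 1 (T/A), 3 (G/C), 6 (C/G), 9 (G/C), 10 (C/A), 13 (C/G), 17 (G/A), 18 (T/G), 26 (A/T), 27 (A/C), 31 (T/G), 33 (G/C), 37 (G/C), 38 (G/C), 39 (C/G), 43 (G/A).
p = 16/44 = 0.363636.
d = −0.75 · ln(1 − (4/3)·0.363636) = −0.75 · ln(0.515152) = −0.75 · (-0.663293) = 0.4975.

0.4975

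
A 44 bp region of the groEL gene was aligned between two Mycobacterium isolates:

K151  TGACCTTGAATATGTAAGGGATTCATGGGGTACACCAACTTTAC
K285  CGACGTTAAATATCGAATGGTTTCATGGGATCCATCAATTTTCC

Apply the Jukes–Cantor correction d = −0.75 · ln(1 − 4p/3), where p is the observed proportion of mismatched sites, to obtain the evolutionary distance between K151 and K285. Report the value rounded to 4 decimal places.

Mismatches occur at site 1 (T/C), site 5 (C/G), site 8 (G/A), site 14 (G/C), site 15 (T/G), site 18 (G/T), site 21 (A/T), site 30 (G/A), site 32 (A/C), site 35 (C/T), site 39 (C/T), site 43 (A/C).
p = 12/44 = 0.272727.
d = −0.75 · ln(1 − (4/3)·0.272727) = −0.75 · ln(0.636364) = −0.75 · (-0.451985) = 0.3390.

0.3390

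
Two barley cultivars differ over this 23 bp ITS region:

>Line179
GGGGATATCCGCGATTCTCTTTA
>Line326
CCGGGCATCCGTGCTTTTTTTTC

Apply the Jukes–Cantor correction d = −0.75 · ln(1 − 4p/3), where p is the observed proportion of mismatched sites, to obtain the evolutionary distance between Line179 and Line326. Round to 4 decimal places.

0.5532

Mismatches occur at site 1 (G↔C), site 2 (G↔C), site 5 (A↔G), site 6 (T↔C), site 12 (C↔T), site 14 (A↔C), site 17 (C↔T), site 19 (C↔T), site 23 (A↔C).
p = 9/23 = 0.391304.
d = −0.75 · ln(1 − (4/3)·0.391304) = −0.75 · ln(0.478261) = −0.75 · (-0.737599) = 0.5532.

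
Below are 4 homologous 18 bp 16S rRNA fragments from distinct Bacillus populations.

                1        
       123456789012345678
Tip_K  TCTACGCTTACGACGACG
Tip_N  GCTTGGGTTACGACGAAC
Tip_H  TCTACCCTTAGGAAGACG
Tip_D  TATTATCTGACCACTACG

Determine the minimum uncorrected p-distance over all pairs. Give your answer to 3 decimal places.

0.167

Pairwise Hamming distances:
  Tip_K vs Tip_N: 6
  Tip_K vs Tip_H: 3
  Tip_K vs Tip_D: 7
  Tip_N vs Tip_H: 9
  Tip_N vs Tip_D: 10
  Tip_H vs Tip_D: 9
The smallest is 3 mismatches, between Tip_K and Tip_H; p = 3/18 = 0.167.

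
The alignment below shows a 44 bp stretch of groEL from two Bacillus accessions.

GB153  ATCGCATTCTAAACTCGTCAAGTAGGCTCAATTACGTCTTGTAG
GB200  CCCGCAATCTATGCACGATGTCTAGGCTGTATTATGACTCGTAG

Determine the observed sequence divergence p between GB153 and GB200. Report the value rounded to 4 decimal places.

0.3636

Mismatches occur at site 1 (A→C), site 2 (T→C), site 7 (T→A), site 12 (A→T), site 13 (A→G), site 15 (T→A), site 18 (T→A), site 19 (C→T), site 20 (A→G), site 21 (A→T), site 22 (G→C), site 29 (C→G), site 30 (A→T), site 35 (C→T), site 37 (T→A), site 40 (T→C).
There are 16 differences over 44 sites, so p = 16/44 = 0.3636.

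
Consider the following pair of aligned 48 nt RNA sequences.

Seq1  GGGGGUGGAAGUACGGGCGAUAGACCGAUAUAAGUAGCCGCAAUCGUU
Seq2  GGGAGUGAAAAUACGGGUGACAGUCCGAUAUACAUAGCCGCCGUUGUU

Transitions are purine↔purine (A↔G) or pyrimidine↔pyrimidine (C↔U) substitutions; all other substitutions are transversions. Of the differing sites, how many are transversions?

3

Mismatches occur at site 4 (G→A, transition), site 8 (G→A, transition), site 11 (G→A, transition), site 18 (C→U, transition), site 21 (U→C, transition), site 24 (A→U, transversion), site 33 (A→C, transversion), site 34 (G→A, transition), site 42 (A→C, transversion), site 43 (A→G, transition), site 45 (C→U, transition).
Of the 11 differences, 8 transitions and 3 transversions, so the answer is 3.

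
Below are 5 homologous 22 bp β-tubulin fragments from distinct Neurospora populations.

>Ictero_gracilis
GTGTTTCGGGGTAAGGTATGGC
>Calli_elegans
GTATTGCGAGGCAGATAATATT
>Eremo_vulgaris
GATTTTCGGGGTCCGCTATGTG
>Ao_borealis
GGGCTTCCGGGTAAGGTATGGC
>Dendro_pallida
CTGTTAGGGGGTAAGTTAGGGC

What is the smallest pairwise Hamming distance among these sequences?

Pairwise Hamming distances:
  Ictero_gracilis vs Calli_elegans: 11
  Ictero_gracilis vs Eremo_vulgaris: 7
  Ictero_gracilis vs Ao_borealis: 3
  Ictero_gracilis vs Dendro_pallida: 5
  Calli_elegans vs Eremo_vulgaris: 12
  Calli_elegans vs Ao_borealis: 14
  Calli_elegans vs Dendro_pallida: 13
  Eremo_vulgaris vs Ao_borealis: 9
  Eremo_vulgaris vs Dendro_pallida: 11
  Ao_borealis vs Dendro_pallida: 8
The smallest is 3, between Ictero_gracilis and Ao_borealis.

3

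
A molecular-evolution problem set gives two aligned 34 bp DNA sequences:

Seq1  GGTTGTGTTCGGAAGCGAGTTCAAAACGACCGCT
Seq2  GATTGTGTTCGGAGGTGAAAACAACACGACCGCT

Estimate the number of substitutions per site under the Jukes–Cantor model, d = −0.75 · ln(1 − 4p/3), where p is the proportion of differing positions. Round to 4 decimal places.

0.2407

Mismatches occur at site 2 (G→A), site 14 (A→G), site 16 (C→T), site 19 (G→A), site 20 (T→A), site 21 (T→A), site 25 (A→C).
p = 7/34 = 0.205882.
d = −0.75 · ln(1 − (4/3)·0.205882) = −0.75 · ln(0.725491) = −0.75 · (-0.320907) = 0.2407.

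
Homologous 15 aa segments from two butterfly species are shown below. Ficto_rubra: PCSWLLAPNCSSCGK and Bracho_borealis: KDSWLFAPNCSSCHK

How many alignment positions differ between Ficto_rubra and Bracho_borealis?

Differing sites — 1:P/K; 2:C/D; 6:L/F; 14:G/H.
That gives 4 mismatches out of 15 aligned sites, so the Hamming distance is 4.

4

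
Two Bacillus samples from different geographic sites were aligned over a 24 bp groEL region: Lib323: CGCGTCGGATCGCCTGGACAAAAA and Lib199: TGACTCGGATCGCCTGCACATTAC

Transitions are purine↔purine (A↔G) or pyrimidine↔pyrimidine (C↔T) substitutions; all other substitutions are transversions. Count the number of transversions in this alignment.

Differing sites — 1:C/T (Ti); 3:C/A (Tv); 4:G/C (Tv); 17:G/C (Tv); 21:A/T (Tv); 22:A/T (Tv); 24:A/C (Tv).
Of the 7 differences, 1 transition and 6 transversions, so the answer is 6.

6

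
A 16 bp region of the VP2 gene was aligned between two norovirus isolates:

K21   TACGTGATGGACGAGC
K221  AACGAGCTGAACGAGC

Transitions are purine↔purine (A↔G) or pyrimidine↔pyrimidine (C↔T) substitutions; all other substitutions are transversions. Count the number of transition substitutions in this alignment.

Differing sites — 1:T/A (Tv); 5:T/A (Tv); 7:A/C (Tv); 10:G/A (Ti).
Of the 4 differences, 1 transition and 3 transversions, so the answer is 1.

1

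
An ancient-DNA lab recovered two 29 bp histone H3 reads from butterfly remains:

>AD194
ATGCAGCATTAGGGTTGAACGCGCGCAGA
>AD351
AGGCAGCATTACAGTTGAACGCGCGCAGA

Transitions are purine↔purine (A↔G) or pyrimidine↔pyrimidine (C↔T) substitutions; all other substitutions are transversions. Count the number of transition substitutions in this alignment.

Differing sites — 2:T/G (Tv); 12:G/C (Tv); 13:G/A (Ti).
Of the 3 differences, 1 transition and 2 transversions, so the answer is 1.

1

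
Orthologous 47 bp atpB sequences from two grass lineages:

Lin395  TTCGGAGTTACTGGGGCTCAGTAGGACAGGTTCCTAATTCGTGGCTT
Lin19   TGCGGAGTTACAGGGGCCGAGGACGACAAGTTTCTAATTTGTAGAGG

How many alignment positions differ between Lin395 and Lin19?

13

Mismatches occur at site 2 (T→G), site 12 (T→A), site 18 (T→C), site 19 (C→G), site 22 (T→G), site 24 (G→C), site 29 (G→A), site 33 (C→T), site 40 (C→T), site 43 (G→A), site 45 (C→A), site 46 (T→G), site 47 (T→G).
That gives 13 mismatches out of 47 aligned sites, so the Hamming distance is 13.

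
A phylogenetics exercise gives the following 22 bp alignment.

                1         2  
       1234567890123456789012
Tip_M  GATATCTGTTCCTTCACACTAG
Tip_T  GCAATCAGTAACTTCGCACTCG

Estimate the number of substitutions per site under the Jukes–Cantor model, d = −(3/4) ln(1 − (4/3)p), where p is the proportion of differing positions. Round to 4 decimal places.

0.4141

Mismatches occur at site 2 (A→C), site 3 (T→A), site 7 (T→A), site 10 (T→A), site 11 (C→A), site 16 (A→G), site 21 (A→C).
p = 7/22 = 0.318182.
d = −0.75 · ln(1 − (4/3)·0.318182) = −0.75 · ln(0.575757) = −0.75 · (-0.552070) = 0.4141.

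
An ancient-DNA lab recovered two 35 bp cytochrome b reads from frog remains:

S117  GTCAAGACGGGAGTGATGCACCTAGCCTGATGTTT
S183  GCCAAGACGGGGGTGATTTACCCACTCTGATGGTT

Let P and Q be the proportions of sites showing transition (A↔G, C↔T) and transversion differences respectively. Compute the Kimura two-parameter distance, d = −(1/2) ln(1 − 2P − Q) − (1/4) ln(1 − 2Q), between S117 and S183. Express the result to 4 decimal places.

The sequences differ at positions 2 (T/C, transition), 12 (A/G, transition), 18 (G/T, transversion), 19 (C/T, transition), 23 (T/C, transition), 25 (G/C, transversion), 26 (C/T, transition), 33 (T/G, transversion).
Of the 8 differences, 5 transitions and 3 transversions over 35 sites: P = 5/35 = 0.142857, Q = 3/35 = 0.085714.
d = −0.5·ln(0.628572) − 0.25·ln(0.828572) = −0.5·(-0.464305) − 0.25·(-0.188052) = 0.2792.

0.2792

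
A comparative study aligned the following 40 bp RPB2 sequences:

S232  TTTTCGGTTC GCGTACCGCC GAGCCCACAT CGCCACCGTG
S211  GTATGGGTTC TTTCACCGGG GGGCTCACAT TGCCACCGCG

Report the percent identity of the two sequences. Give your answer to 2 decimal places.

Mismatches occur at site 1 (T/G), site 3 (T/A), site 5 (C/G), site 11 (G/T), site 12 (C/T), site 13 (G/T), site 14 (T/C), site 19 (C/G), site 20 (C/G), site 22 (A/G), site 25 (C/T), site 31 (C/T), site 39 (T/C).
27 of the 40 sites match, so the percent identity is 27/40 × 100 = 67.50%.

67.50%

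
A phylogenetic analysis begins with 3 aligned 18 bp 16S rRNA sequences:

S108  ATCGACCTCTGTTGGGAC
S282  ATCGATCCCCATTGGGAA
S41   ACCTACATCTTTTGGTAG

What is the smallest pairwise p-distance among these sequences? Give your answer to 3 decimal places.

0.278

Pairwise Hamming distances:
  S108 vs S282: 5
  S108 vs S41: 6
  S282 vs S41: 9
The smallest is 5 mismatches, between S108 and S282; p = 5/18 = 0.278.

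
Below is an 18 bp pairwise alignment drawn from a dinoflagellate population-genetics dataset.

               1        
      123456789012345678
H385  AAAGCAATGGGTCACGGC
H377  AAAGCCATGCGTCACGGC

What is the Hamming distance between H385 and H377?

Mismatches occur at site 6 (A/C), site 10 (G/C).
That gives 2 mismatches out of 18 aligned sites, so the Hamming distance is 2.

2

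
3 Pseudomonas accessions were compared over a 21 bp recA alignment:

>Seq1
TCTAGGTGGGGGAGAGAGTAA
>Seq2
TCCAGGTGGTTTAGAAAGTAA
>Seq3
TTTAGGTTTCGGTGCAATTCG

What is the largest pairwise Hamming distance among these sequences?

Pairwise Hamming distances:
  Seq1 vs Seq2: 5
  Seq1 vs Seq3: 10
  Seq2 vs Seq3: 12
The largest is 12, between Seq2 and Seq3.

12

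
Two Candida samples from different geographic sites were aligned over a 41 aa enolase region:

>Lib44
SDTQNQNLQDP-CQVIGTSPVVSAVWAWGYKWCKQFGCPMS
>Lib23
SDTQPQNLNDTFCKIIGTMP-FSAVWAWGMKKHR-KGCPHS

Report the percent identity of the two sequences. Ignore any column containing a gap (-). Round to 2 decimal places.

Excluding the 3 gap columns leaves 38 comparable sites.
The sequences differ at positions 5 (N/P), 9 (Q/N), 11 (P/T), 14 (Q/K), 15 (V/I), 19 (S/M), 22 (V/F), 30 (Y/M), 32 (W/K), 33 (C/H), 34 (K/R), 36 (F/K), 40 (M/H).
25 of the 38 comparable sites match, so the percent identity is 25/38 × 100 = 65.79%.

65.79%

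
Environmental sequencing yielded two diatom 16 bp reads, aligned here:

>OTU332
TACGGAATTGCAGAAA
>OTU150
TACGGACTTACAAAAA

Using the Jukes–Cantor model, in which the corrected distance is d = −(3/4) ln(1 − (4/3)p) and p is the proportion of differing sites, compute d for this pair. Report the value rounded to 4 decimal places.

Differing sites — 7:A/C; 10:G/A; 13:G/A.
p = 3/16 = 0.187500.
d = −0.75 · ln(1 − (4/3)·0.187500) = −0.75 · ln(0.750000) = −0.75 · (-0.287682) = 0.2158.

0.2158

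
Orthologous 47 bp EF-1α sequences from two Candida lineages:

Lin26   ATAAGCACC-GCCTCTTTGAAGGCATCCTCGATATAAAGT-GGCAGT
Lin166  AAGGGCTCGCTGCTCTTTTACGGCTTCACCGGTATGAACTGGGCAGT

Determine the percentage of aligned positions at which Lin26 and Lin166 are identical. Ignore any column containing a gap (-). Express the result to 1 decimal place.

66.7%

Excluding the 2 gap columns leaves 45 comparable sites.
The sequences differ at positions 2 (T/A), 3 (A/G), 4 (A/G), 7 (A/T), 9 (C/G), 11 (G/T), 12 (C/G), 19 (G/T), 21 (A/C), 25 (A/T), 28 (C/A), 29 (T/C), 32 (A/G), 36 (A/G), 39 (G/C).
30 of the 45 comparable sites match, so the percent identity is 30/45 × 100 = 66.7%.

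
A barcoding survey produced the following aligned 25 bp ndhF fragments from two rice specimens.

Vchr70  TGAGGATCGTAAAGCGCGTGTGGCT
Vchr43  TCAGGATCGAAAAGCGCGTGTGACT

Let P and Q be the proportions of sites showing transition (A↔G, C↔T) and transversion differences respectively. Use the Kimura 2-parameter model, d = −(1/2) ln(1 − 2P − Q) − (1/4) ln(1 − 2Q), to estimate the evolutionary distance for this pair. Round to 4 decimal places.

The sequences differ at positions 2 (G/C, transversion), 10 (T/A, transversion), 23 (G/A, transition).
Of the 3 differences, 1 transition and 2 transversions over 25 sites: P = 1/25 = 0.040000, Q = 2/25 = 0.080000.
d = −0.5·ln(0.840000) − 0.25·ln(0.840000) = −0.5·(-0.174353) − 0.25·(-0.174353) = 0.1308.

0.1308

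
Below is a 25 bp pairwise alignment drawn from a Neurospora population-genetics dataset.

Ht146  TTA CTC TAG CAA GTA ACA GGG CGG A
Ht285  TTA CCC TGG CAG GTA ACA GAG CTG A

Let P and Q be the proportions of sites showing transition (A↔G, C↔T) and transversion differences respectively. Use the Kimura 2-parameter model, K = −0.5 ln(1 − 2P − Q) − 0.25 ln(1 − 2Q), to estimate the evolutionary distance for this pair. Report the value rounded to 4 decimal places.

Differing sites — 5:T/C (Ti); 8:A/G (Ti); 12:A/G (Ti); 20:G/A (Ti); 23:G/T (Tv).
Of the 5 differences, 4 transitions and 1 transversion over 25 sites: P = 4/25 = 0.160000, Q = 1/25 = 0.040000.
d = −0.5·ln(0.640000) − 0.25·ln(0.920000) = −0.5·(-0.446287) − 0.25·(-0.083382) = 0.2440.

0.2440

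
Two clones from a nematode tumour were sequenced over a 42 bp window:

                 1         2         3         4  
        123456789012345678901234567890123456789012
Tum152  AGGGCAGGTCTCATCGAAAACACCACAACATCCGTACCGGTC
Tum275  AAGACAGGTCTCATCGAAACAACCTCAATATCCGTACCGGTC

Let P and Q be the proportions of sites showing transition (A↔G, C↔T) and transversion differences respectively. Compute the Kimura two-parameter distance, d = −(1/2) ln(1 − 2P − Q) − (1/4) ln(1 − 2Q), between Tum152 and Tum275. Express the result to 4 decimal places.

0.1591

Mismatches occur at site 2 (G↔A, transition), site 4 (G↔A, transition), site 20 (A↔C, transversion), site 21 (C↔A, transversion), site 25 (A↔T, transversion), site 29 (C↔T, transition).
Of the 6 differences, 3 transitions and 3 transversions over 42 sites: P = 3/42 = 0.071429, Q = 3/42 = 0.071429.
d = −0.5·ln(0.785713) − 0.25·ln(0.857142) = −0.5·(-0.241164) − 0.25·(-0.154152) = 0.1591.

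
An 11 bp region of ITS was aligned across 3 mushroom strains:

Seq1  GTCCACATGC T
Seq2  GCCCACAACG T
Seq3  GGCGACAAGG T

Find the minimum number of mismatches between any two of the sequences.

3

Pairwise Hamming distances:
  Seq1 vs Seq2: 4
  Seq1 vs Seq3: 4
  Seq2 vs Seq3: 3
The smallest is 3, between Seq2 and Seq3.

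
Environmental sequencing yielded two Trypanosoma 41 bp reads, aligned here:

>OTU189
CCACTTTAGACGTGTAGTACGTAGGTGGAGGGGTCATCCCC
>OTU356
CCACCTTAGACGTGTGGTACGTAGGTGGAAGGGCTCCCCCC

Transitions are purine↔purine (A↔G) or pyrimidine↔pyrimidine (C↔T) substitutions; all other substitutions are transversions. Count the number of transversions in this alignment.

Mismatches occur at site 5 (T→C, transition), site 16 (A→G, transition), site 30 (G→A, transition), site 34 (T→C, transition), site 35 (C→T, transition), site 36 (A→C, transversion), site 37 (T→C, transition).
Of the 7 differences, 6 transitions and 1 transversion, so the answer is 1.

1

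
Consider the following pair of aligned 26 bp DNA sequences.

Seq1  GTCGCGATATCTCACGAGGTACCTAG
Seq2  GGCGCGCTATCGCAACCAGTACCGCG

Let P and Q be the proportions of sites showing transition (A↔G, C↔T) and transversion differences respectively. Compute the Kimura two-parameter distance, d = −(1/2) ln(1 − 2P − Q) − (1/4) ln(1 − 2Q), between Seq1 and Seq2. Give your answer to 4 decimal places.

0.4816

Mismatches occur at site 2 (T/G, transversion), site 7 (A/C, transversion), site 12 (T/G, transversion), site 15 (C/A, transversion), site 16 (G/C, transversion), site 17 (A/C, transversion), site 18 (G/A, transition), site 24 (T/G, transversion), site 25 (A/C, transversion).
Of the 9 differences, 1 transition and 8 transversions over 26 sites: P = 1/26 = 0.038462, Q = 8/26 = 0.307692.
d = −0.5·ln(0.615384) − 0.25·ln(0.384616) = −0.5·(-0.485509) − 0.25·(-0.955510) = 0.4816.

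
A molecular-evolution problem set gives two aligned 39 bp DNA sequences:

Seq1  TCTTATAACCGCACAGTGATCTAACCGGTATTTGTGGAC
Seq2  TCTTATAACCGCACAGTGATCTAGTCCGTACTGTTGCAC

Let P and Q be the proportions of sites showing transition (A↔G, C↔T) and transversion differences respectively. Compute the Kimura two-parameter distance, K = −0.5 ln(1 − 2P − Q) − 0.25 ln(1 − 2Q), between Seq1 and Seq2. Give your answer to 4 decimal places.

0.2055

The sequences differ at positions 24 (A/G, transition), 25 (C/T, transition), 27 (G/C, transversion), 31 (T/C, transition), 33 (T/G, transversion), 34 (G/T, transversion), 37 (G/C, transversion).
Of the 7 differences, 3 transitions and 4 transversions over 39 sites: P = 3/39 = 0.076923, Q = 4/39 = 0.102564.
d = −0.5·ln(0.743590) − 0.25·ln(0.794872) = −0.5·(-0.296265) − 0.25·(-0.229574) = 0.2055.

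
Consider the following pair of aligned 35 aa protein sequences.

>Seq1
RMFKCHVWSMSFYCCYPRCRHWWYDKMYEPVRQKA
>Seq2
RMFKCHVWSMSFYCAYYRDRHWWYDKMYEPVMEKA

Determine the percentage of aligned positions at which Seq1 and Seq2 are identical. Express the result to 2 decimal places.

The sequences differ at positions 15 (C/A), 17 (P/Y), 19 (C/D), 32 (R/M), 33 (Q/E).
30 of the 35 sites match, so the percent identity is 30/35 × 100 = 85.71%.

85.71%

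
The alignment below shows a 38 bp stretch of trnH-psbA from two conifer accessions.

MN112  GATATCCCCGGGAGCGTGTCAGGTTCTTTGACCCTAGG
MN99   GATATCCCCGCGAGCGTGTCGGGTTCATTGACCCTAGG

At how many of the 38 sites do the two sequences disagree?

Mismatches occur at site 11 (G/C), site 21 (A/G), site 27 (T/A).
That gives 3 mismatches out of 38 aligned sites, so the Hamming distance is 3.

3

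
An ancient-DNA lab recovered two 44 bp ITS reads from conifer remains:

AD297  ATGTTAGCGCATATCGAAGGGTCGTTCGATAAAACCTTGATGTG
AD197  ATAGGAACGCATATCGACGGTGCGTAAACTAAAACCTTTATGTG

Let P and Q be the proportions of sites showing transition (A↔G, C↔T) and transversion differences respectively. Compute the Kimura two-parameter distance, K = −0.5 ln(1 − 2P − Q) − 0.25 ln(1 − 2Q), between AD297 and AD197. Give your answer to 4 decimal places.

0.3400

Mismatches occur at site 3 (G→A, transition), site 4 (T→G, transversion), site 5 (T→G, transversion), site 7 (G→A, transition), site 18 (A→C, transversion), site 21 (G→T, transversion), site 22 (T→G, transversion), site 26 (T→A, transversion), site 27 (C→A, transversion), site 28 (G→A, transition), site 29 (A→C, transversion), site 39 (G→T, transversion).
Of the 12 differences, 3 transitions and 9 transversions over 44 sites: P = 3/44 = 0.068182, Q = 9/44 = 0.204545.
d = −0.5·ln(0.659091) − 0.25·ln(0.590910) = −0.5·(-0.416894) − 0.25·(-0.526092) = 0.3400.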